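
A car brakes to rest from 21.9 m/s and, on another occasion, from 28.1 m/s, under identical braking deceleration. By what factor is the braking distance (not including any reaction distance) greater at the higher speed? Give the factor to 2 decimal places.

Factor ≈ 1.65

Braking distance d = v²/(2a), so with a fixed, d ∝ v².
Factor = (28.1/21.9)² = 1.2831² = 1.6463.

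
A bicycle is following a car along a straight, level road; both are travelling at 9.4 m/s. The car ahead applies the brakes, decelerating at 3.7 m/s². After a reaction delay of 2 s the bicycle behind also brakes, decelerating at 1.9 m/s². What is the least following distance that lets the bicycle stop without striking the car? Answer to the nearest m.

Leader travels v²/(2a_L) = 88.360 / 7.400 = 11.941 m before stopping.
Follower covers v·t_r = 9.4000 × 2 = 18.800 m while reacting, then v²/(2a_F) = 88.360 / 3.800 = 23.253 m while braking, for a total of 18.800 + 23.253 = 42.053 m.
Since a_F ≤ a_L and the follower starts braking later, the follower is never slower than the leader, so the closest approach is when both have stopped.
Minimum gap = 42.053 − 11.941 = 30.112 m.

Minimum gap ≈ 30 m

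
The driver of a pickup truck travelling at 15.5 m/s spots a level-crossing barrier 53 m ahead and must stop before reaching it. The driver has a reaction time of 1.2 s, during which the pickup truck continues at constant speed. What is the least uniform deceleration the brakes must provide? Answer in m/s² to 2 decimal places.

Required deceleration ≈ 3.49 m/s²

Distance covered during reaction = 15.5000 × 1.2 = 18.600 m.
Distance available for braking: 53 − 18.600 = 34.400 m.
v² = 2a·d ⇒ a = v²/(2d) = 15.5000² / (2 × 34.400) = 240.250 / 68.800 = 3.4920 m/s².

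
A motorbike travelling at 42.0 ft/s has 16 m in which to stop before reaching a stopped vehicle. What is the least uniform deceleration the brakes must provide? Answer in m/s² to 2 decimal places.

Required deceleration ≈ 5.12 m/s²

42 ft/s × 0.3048 = 12.8016 m/s.
v² = 2a·d ⇒ a = v²/(2d) = 12.8016² / (2 × 16.000) = 163.881 / 32.000 = 5.1213 m/s².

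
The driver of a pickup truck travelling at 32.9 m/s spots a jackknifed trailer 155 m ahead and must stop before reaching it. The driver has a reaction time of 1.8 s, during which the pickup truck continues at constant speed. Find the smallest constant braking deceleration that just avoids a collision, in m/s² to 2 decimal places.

Distance covered during reaction = 32.9000 × 1.8 = 59.220 m.
Distance available for braking: 155 − 59.220 = 95.780 m.
v² = 2a·d ⇒ a = v²/(2d) = 32.9000² / (2 × 95.780) = 1082.410 / 191.560 = 5.6505 m/s².

Required deceleration ≈ 5.65 m/s²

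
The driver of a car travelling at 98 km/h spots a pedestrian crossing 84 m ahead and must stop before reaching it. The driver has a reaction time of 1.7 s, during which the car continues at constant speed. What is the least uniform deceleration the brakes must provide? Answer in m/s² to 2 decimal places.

Required deceleration ≈ 9.82 m/s²

98 km/h ÷ 3.6 = 27.2222 m/s.
Distance covered during reaction = 27.2222 × 1.7 = 46.278 m.
Distance available for braking: 84 − 46.278 = 37.722 m.
v² = 2a·d ⇒ a = v²/(2d) = 27.2222² / (2 × 37.722) = 741.048 / 75.444 = 9.8225 m/s².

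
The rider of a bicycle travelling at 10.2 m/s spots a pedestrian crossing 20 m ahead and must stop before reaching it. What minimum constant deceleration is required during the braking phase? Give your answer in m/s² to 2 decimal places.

Required deceleration ≈ 2.60 m/s²

v² = 2a·d ⇒ a = v²/(2d) = 10.2000² / (2 × 20.000) = 104.040 / 40.000 = 2.6010 m/s².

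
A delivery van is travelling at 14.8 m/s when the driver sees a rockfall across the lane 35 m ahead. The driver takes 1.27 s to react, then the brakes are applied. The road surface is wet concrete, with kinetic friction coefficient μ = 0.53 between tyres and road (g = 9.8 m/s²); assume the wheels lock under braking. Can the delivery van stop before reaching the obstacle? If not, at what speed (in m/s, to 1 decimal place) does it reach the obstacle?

No — it strikes the obstacle at 7.1 m/s

a = μg = 0.53 × 9.8 = 5.194 m/s².
Reaction distance = 14.8000 × 1.27 = 18.796 m.
Braking distance needed to stop: v²/(2a) = 219.040 / 10.388 = 21.086 m, so total needed = 18.796 + 21.086 = 39.882 m > 35 m — it cannot stop.
Distance remaining when braking begins: 35 − 18.796 = 16.204 m.
v² = v₀² − 2a·d = 219.040 − 2 × 5.194 × 16.204 = 50.713 m²/s².
v = √50.713 = 7.121 m/s.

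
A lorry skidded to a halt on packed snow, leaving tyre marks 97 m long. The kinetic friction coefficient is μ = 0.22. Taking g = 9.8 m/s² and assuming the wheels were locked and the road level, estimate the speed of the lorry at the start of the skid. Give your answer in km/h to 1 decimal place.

Initial speed ≈ 73.6 km/h

Deceleration a = μg = 0.22 × 9.8 = 2.156 m/s².
v = √(2a·d) = √(2 × 2.156 × 97) = √418.264 = 20.4515 m/s.
= 20.4515 × 3.6 = 73.625 km/h.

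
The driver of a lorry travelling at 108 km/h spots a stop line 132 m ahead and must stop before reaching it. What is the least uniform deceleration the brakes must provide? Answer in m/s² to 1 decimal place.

108 km/h ÷ 3.6 = 30.0000 m/s.
v² = 2a·d ⇒ a = v²/(2d) = 30.0000² / (2 × 132.000) = 900.000 / 264.000 = 3.4091 m/s².

Required deceleration ≈ 3.4 m/s²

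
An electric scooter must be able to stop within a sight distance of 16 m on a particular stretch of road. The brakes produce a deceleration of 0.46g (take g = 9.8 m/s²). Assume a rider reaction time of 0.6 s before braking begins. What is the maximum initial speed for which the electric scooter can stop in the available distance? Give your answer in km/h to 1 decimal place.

Maximum speed ≈ 34.6 km/h

a = 0.46 × 9.8 = 4.508 m/s².
Stopping distance: v·t_r + v²/(2a) = 16 with t_r = 0.6 s and a = 4.508 m/s².
So v² + 5.410 v − 144.26 = 0.
Positive root: v = −a·t_r + √((a·t_r)² + 2a·d) = −2.705 + √(7.317 + 144.26) = 9.6067 m/s.
9.6067 m/s × 3.6 = 34.584 km/h.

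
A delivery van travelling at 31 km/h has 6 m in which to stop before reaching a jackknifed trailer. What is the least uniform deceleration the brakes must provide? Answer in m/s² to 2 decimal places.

31 km/h ÷ 3.6 = 8.6111 m/s.
v² = 2a·d ⇒ a = v²/(2d) = 8.6111² / (2 × 6.000) = 74.151 / 12.000 = 6.1792 m/s².

Required deceleration ≈ 6.18 m/s²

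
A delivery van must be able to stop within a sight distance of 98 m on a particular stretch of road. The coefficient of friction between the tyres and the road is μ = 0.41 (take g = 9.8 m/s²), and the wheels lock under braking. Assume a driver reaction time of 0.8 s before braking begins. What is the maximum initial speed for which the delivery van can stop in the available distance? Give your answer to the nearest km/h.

Maximum speed ≈ 90 km/h

a = μg = 0.41 × 9.8 = 4.018 m/s².
Stopping distance: v·t_r + v²/(2a) = 98 with t_r = 0.8 s and a = 4.018 m/s².
So v² + 6.429 v − 787.53 = 0.
Positive root: v = −a·t_r + √((a·t_r)² + 2a·d) = −3.214 + √(10.330 + 787.53) = 25.0324 m/s.
25.0324 m/s × 3.6 = 90.117 km/h.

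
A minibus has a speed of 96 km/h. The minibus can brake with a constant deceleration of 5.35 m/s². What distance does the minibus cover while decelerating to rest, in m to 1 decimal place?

96 km/h ÷ 3.6 = 26.6667 m/s.
Braking distance = v²/(2a) = 26.6667² / (2 × 5.350) = 711.113 / 10.700 = 66.459 m.

Braking distance ≈ 66.5 m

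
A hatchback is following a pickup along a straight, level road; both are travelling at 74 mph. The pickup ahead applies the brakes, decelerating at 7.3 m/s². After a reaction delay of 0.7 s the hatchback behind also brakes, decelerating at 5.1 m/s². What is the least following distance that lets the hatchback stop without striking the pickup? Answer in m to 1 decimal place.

Minimum gap ≈ 55.5 m

74 mph × 0.44704 = 33.0810 m/s.
Leader travels v²/(2a_L) = 1094.353 / 14.600 = 74.956 m before stopping.
Follower covers v·t_r = 33.0810 × 0.7 = 23.157 m while reacting, then v²/(2a_F) = 1094.353 / 10.200 = 107.290 m while braking, for a total of 23.157 + 107.290 = 130.447 m.
Since a_F ≤ a_L and the follower starts braking later, the follower is never slower than the leader, so the closest approach is when both have stopped.
Minimum gap = 130.447 − 74.956 = 55.491 m.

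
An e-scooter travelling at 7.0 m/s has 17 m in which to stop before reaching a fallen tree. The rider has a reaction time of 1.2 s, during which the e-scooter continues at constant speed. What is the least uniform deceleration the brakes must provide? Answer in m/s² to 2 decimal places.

Required deceleration ≈ 2.85 m/s²

Distance covered during reaction = 7.0000 × 1.2 = 8.400 m.
Distance available for braking: 17 − 8.400 = 8.600 m.
v² = 2a·d ⇒ a = v²/(2d) = 7.0000² / (2 × 8.600) = 49.000 / 17.200 = 2.8488 m/s².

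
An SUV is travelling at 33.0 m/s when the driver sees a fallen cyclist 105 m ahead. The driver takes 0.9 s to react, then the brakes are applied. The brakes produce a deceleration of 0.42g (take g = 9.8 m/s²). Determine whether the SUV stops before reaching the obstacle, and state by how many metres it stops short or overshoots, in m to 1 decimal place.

No — it overshoots by 57.0 m

a = 0.42 × 9.8 = 4.116 m/s².
Reaction distance = 33.0000 × 0.9 = 29.700 m.
Braking distance = v²/(2a) = 1089.000 / 8.232 = 132.289 m.
Total stopping distance = 29.700 + 132.289 = 161.989 m, vs 105 m available — it cannot stop in time and overshoots by 161.989 − 105 = 56.989 m.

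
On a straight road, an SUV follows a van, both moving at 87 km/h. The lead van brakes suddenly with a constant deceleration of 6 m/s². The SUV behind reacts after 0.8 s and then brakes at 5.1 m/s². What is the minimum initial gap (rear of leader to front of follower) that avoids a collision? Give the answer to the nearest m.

Minimum gap ≈ 28 m

87 km/h ÷ 3.6 = 24.1667 m/s.
Leader travels v²/(2a_L) = 584.029 / 12.000 = 48.669 m before stopping.
Follower covers v·t_r = 24.1667 × 0.8 = 19.333 m while reacting, then v²/(2a_F) = 584.029 / 10.200 = 57.258 m while braking, for a total of 19.333 + 57.258 = 76.591 m.
Since a_F ≤ a_L and the follower starts braking later, the follower is never slower than the leader, so the closest approach is when both have stopped.
Minimum gap = 76.591 − 48.669 = 27.922 m.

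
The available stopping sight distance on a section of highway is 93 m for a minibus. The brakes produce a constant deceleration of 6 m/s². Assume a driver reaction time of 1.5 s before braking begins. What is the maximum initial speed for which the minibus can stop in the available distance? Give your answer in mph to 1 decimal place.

Stopping distance: v·t_r + v²/(2a) = 93 with t_r = 1.5 s and a = 6.000 m/s².
So v² + 18.000 v − 1116.00 = 0.
Positive root: v = −a·t_r + √((a·t_r)² + 2a·d) = −9.000 + √(81.000 + 1116.00) = 25.5977 m/s.
25.5977 m/s ÷ 0.44704 = 57.260 mph.

Maximum speed ≈ 57.3 mph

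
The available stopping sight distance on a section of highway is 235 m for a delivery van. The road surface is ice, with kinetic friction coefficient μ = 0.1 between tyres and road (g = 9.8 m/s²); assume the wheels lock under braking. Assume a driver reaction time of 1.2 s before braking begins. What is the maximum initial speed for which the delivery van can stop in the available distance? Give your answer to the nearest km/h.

a = μg = 0.1 × 9.8 = 0.980 m/s².
Stopping distance: v·t_r + v²/(2a) = 235 with t_r = 1.2 s and a = 0.980 m/s².
So v² + 2.352 v − 460.60 = 0.
Positive root: v = −a·t_r + √((a·t_r)² + 2a·d) = −1.176 + √(1.383 + 460.60) = 20.3178 m/s.
20.3178 m/s × 3.6 = 73.144 km/h.

Maximum speed ≈ 73 km/h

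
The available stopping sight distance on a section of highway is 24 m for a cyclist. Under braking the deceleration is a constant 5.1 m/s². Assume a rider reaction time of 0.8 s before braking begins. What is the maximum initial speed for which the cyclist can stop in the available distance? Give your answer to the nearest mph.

Stopping distance: v·t_r + v²/(2a) = 24 with t_r = 0.8 s and a = 5.100 m/s².
So v² + 8.160 v − 244.80 = 0.
Positive root: v = −a·t_r + √((a·t_r)² + 2a·d) = −4.080 + √(16.646 + 244.80) = 12.0893 m/s.
12.0893 m/s ÷ 0.44704 = 27.043 mph.

Maximum speed ≈ 27 mph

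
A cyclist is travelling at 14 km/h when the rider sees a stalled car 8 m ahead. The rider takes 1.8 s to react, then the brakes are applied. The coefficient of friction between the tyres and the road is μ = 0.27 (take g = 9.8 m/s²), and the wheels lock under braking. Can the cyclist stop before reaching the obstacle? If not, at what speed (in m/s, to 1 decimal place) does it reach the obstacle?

No — it strikes the obstacle at 3.1 m/s

14 km/h ÷ 3.6 = 3.8889 m/s.
a = μg = 0.27 × 9.8 = 2.646 m/s².
Reaction distance = 3.8889 × 1.8 = 7.000 m.
Braking distance needed to stop: v²/(2a) = 15.124 / 5.292 = 2.858 m, so total needed = 7.000 + 2.858 = 9.858 m > 8 m — it cannot stop.
Distance remaining when braking begins: 8 − 7.000 = 1.000 m.
v² = v₀² − 2a·d = 15.124 − 2 × 2.646 × 1.000 = 9.832 m²/s².
v = √9.832 = 3.136 m/s.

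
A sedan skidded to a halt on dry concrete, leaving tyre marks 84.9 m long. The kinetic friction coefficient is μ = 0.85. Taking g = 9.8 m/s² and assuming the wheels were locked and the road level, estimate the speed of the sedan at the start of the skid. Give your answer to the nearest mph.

Initial speed ≈ 84 mph

Deceleration a = μg = 0.85 × 9.8 = 8.330 m/s².
v = √(2a·d) = √(2 × 8.330 × 84.9) = √1414.434 = 37.6090 m/s.
= 37.6090 ÷ 0.44704 = 84.129 mph.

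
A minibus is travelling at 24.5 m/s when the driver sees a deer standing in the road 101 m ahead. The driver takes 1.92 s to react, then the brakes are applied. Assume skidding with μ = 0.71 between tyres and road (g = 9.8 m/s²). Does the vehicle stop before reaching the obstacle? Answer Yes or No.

Yes

a = μg = 0.71 × 9.8 = 6.958 m/s².
Reaction distance = 24.5000 × 1.92 = 47.040 m.
Braking distance = v²/(2a) = 600.250 / 13.916 = 43.134 m.
Total stopping distance = 47.040 + 43.134 = 90.174 m, vs 101 m available — it stops with 101 − 90.174 = 10.826 m to spare.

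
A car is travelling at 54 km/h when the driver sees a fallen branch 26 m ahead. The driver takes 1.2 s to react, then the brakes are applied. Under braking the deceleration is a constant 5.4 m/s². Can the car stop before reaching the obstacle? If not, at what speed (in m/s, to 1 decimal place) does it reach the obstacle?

54 km/h ÷ 3.6 = 15.0000 m/s.
Reaction distance = 15.0000 × 1.2 = 18.000 m.
Braking distance needed to stop: v²/(2a) = 225.000 / 10.800 = 20.833 m, so total needed = 18.000 + 20.833 = 38.833 m > 26 m — it cannot stop.
Distance remaining when braking begins: 26 − 18.000 = 8.000 m.
v² = v₀² − 2a·d = 225.000 − 2 × 5.400 × 8.000 = 138.600 m²/s².
v = √138.600 = 11.773 m/s.

No — it strikes the obstacle at 11.8 m/s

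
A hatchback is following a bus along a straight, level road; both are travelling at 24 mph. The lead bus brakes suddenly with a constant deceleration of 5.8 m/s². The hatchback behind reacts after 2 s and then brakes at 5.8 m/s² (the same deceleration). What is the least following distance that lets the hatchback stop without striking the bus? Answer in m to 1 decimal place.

24 mph × 0.44704 = 10.7290 m/s.
Leader travels v²/(2a_L) = 115.111 / 11.600 = 9.923 m before stopping.
Follower covers v·t_r = 10.7290 × 2 = 21.458 m while reacting, then v²/(2a_F) = 115.111 / 11.600 = 9.923 m while braking, for a total of 21.458 + 9.923 = 31.381 m.
Since a_F ≤ a_L and the follower starts braking later, the follower is never slower than the leader, so the closest approach is when both have stopped.
Minimum gap = 31.381 − 9.923 = 21.458 m.

Minimum gap ≈ 21.5 m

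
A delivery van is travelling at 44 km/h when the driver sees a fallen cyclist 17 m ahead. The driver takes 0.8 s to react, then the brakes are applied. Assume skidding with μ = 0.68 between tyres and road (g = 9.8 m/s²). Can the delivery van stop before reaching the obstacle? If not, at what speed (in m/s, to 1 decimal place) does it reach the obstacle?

No — it strikes the obstacle at 7.3 m/s

44 km/h ÷ 3.6 = 12.2222 m/s.
a = μg = 0.68 × 9.8 = 6.664 m/s².
Reaction distance = 12.2222 × 0.8 = 9.778 m.
Braking distance needed to stop: v²/(2a) = 149.382 / 13.328 = 11.208 m, so total needed = 9.778 + 11.208 = 20.986 m > 17 m — it cannot stop.
Distance remaining when braking begins: 17 − 9.778 = 7.222 m.
v² = v₀² − 2a·d = 149.382 − 2 × 6.664 × 7.222 = 53.127 m²/s².
v = √53.127 = 7.289 m/s.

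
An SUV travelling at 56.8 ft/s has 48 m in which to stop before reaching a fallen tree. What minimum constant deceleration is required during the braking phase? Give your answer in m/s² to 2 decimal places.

Required deceleration ≈ 3.12 m/s²

56.8 ft/s × 0.3048 = 17.3126 m/s.
v² = 2a·d ⇒ a = v²/(2d) = 17.3126² / (2 × 48.000) = 299.726 / 96.000 = 3.1221 m/s².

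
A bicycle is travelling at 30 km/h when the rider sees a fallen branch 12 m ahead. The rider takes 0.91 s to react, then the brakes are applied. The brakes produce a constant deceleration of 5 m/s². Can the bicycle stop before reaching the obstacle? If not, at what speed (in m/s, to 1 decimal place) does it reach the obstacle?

No — it strikes the obstacle at 5.0 m/s

30 km/h ÷ 3.6 = 8.3333 m/s.
Reaction distance = 8.3333 × 0.91 = 7.583 m.
Braking distance needed to stop: v²/(2a) = 69.444 / 10.000 = 6.944 m, so total needed = 7.583 + 6.944 = 14.527 m > 12 m — it cannot stop.
Distance remaining when braking begins: 12 − 7.583 = 4.417 m.
v² = v₀² − 2a·d = 69.444 − 2 × 5.000 × 4.417 = 25.274 m²/s².
v = √25.274 = 5.027 m/s.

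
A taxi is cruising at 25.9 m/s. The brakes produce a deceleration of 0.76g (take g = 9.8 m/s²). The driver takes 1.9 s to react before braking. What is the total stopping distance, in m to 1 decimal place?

a = 0.76 × 9.8 = 7.448 m/s².
Reaction distance = v·t_r = 25.9000 × 1.9 = 49.210 m.
Braking distance = v²/(2a) = 25.9000² / (2 × 7.448) = 670.810 / 14.896 = 45.033 m.
Total = 49.210 + 45.033 = 94.243 m.

Total stopping distance ≈ 94.2 m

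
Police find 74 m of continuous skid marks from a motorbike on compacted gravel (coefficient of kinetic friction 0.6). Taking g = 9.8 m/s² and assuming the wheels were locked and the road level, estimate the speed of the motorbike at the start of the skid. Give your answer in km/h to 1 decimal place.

Deceleration a = μg = 0.6 × 9.8 = 5.880 m/s².
v = √(2a·d) = √(2 × 5.880 × 74) = √870.240 = 29.4998 m/s.
= 29.4998 × 3.6 = 106.199 km/h.

Initial speed ≈ 106.2 km/h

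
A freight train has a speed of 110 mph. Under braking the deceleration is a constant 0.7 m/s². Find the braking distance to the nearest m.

110 mph × 0.44704 = 49.1744 m/s.
Braking distance = v²/(2a) = 49.1744² / (2 × 0.700) = 2418.122 / 1.400 = 1727.230 m.

Braking distance ≈ 1727 m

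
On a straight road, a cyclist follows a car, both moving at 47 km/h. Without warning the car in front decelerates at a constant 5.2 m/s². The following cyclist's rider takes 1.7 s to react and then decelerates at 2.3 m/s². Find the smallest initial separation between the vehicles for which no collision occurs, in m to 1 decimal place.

47 km/h ÷ 3.6 = 13.0556 m/s.
Leader travels v²/(2a_L) = 170.449 / 10.400 = 16.389 m before stopping.
Follower covers v·t_r = 13.0556 × 1.7 = 22.195 m while reacting, then v²/(2a_F) = 170.449 / 4.600 = 37.054 m while braking, for a total of 22.195 + 37.054 = 59.249 m.
Since a_F ≤ a_L and the follower starts braking later, the follower is never slower than the leader, so the closest approach is when both have stopped.
Minimum gap = 59.249 − 16.389 = 42.860 m.

Minimum gap ≈ 42.9 m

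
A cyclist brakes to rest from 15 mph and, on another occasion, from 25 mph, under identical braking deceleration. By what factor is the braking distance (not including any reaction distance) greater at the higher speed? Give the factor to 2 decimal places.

Braking distance d = v²/(2a), so with a fixed, d ∝ v².
Factor = (25/15)² = 1.6667² = 2.7779.

Factor ≈ 2.78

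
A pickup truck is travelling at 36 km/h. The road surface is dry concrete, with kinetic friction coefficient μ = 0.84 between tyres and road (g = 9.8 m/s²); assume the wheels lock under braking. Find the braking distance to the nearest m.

36 km/h ÷ 3.6 = 10.0000 m/s.
a = μg = 0.84 × 9.8 = 8.232 m/s².
Braking distance = v²/(2a) = 10.0000² / (2 × 8.232) = 100.000 / 16.464 = 6.074 m.

Braking distance ≈ 6 m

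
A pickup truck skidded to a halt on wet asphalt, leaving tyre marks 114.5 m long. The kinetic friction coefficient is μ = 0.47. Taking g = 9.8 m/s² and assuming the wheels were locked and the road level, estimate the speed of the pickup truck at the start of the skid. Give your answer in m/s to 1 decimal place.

Initial speed ≈ 32.5 m/s

Deceleration a = μg = 0.47 × 9.8 = 4.606 m/s².
v = √(2a·d) = √(2 × 4.606 × 114.5) = √1054.774 = 32.4773 m/s.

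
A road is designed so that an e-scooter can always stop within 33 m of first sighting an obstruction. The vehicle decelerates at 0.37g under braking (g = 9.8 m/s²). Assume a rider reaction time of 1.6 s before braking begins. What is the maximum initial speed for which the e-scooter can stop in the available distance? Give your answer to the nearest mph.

a = 0.37 × 9.8 = 3.626 m/s².
Stopping distance: v·t_r + v²/(2a) = 33 with t_r = 1.6 s and a = 3.626 m/s².
So v² + 11.603 v − 239.32 = 0.
Positive root: v = −a·t_r + √((a·t_r)² + 2a·d) = −5.802 + √(33.663 + 239.32) = 10.7202 m/s.
10.7202 m/s ÷ 0.44704 = 23.980 mph.

Maximum speed ≈ 24 mph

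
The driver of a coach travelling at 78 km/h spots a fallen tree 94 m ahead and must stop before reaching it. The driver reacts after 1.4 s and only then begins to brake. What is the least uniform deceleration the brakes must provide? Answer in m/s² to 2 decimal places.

78 km/h ÷ 3.6 = 21.6667 m/s.
Distance covered during reaction = 21.6667 × 1.4 = 30.333 m.
Distance available for braking: 94 − 30.333 = 63.667 m.
v² = 2a·d ⇒ a = v²/(2d) = 21.6667² / (2 × 63.667) = 469.446 / 127.334 = 3.6867 m/s².

Required deceleration ≈ 3.69 m/s²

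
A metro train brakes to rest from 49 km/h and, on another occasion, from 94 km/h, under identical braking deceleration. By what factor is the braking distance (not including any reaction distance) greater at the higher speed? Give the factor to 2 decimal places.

Braking distance d = v²/(2a), so with a fixed, d ∝ v².
Factor = (94/49)² = 1.9184² = 3.6803.

Factor ≈ 3.68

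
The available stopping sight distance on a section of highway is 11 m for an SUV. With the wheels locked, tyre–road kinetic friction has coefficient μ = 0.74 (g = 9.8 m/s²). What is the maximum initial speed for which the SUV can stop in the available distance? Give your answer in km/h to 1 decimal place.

a = μg = 0.74 × 9.8 = 7.252 m/s².
v²/(2a) = d ⇒ v = √(2 × 7.252 × 11) = √159.54 = 12.6309 m/s.
12.6309 m/s × 3.6 = 45.471 km/h.

Maximum speed ≈ 45.5 km/h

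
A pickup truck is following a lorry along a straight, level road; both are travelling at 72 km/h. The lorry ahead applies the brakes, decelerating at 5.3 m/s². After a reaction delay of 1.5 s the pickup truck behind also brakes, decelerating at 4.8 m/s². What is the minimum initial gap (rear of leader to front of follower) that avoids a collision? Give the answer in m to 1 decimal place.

Minimum gap ≈ 33.9 m

72 km/h ÷ 3.6 = 20.0000 m/s.
Leader travels v²/(2a_L) = 400.000 / 10.600 = 37.736 m before stopping.
Follower covers v·t_r = 20.0000 × 1.5 = 30.000 m while reacting, then v²/(2a_F) = 400.000 / 9.600 = 41.667 m while braking, for a total of 30.000 + 41.667 = 71.667 m.
Since a_F ≤ a_L and the follower starts braking later, the follower is never slower than the leader, so the closest approach is when both have stopped.
Minimum gap = 71.667 − 37.736 = 33.931 m.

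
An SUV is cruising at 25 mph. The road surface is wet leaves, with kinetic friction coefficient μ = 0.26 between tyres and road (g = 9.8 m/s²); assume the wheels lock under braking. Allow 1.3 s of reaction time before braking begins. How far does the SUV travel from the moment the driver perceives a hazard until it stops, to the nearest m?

Total stopping distance ≈ 39 m

25 mph × 0.44704 = 11.1760 m/s.
a = μg = 0.26 × 9.8 = 2.548 m/s².
Reaction distance = v·t_r = 11.1760 × 1.3 = 14.529 m.
Braking distance = v²/(2a) = 11.1760² / (2 × 2.548) = 124.903 / 5.096 = 24.510 m.
Total = 14.529 + 24.510 = 39.039 m.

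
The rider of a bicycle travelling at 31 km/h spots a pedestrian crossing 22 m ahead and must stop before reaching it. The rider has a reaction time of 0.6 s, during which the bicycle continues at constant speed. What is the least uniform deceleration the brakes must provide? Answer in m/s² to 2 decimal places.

Required deceleration ≈ 2.20 m/s²

31 km/h ÷ 3.6 = 8.6111 m/s.
Distance covered during reaction = 8.6111 × 0.6 = 5.167 m.
Distance available for braking: 22 − 5.167 = 16.833 m.
v² = 2a·d ⇒ a = v²/(2d) = 8.6111² / (2 × 16.833) = 74.151 / 33.666 = 2.2025 m/s².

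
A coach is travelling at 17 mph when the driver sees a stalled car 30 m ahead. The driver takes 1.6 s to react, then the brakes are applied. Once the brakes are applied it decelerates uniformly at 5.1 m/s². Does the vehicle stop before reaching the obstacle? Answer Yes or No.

Yes

17 mph × 0.44704 = 7.5997 m/s.
Reaction distance = 7.5997 × 1.6 = 12.160 m.
Braking distance = v²/(2a) = 57.755 / 10.200 = 5.662 m.
Total stopping distance = 12.160 + 5.662 = 17.822 m, vs 30 m available — it stops with 30 − 17.822 = 12.178 m to spare.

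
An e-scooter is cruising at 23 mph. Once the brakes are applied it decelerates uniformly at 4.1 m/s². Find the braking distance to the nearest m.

Braking distance ≈ 13 m

23 mph × 0.44704 = 10.2819 m/s.
Braking distance = v²/(2a) = 10.2819² / (2 × 4.100) = 105.717 / 8.200 = 12.892 m.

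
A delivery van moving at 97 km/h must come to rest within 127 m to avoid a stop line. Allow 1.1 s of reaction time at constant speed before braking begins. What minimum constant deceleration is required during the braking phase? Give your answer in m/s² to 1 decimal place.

Required deceleration ≈ 3.7 m/s²

97 km/h ÷ 3.6 = 26.9444 m/s.
Distance covered during reaction = 26.9444 × 1.1 = 29.639 m.
Distance available for braking: 127 − 29.639 = 97.361 m.
v² = 2a·d ⇒ a = v²/(2d) = 26.9444² / (2 × 97.361) = 726.001 / 194.722 = 3.7284 m/s².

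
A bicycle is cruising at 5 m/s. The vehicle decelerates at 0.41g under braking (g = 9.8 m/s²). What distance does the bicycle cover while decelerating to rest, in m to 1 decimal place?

Braking distance ≈ 3.1 m

a = 0.41 × 9.8 = 4.018 m/s².
Braking distance = v²/(2a) = 5.0000² / (2 × 4.018) = 25.000 / 8.036 = 3.111 m.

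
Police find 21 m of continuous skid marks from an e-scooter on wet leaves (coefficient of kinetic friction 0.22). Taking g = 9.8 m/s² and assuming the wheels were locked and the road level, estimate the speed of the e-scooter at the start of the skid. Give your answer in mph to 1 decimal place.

Deceleration a = μg = 0.22 × 9.8 = 2.156 m/s².
v = √(2a·d) = √(2 × 2.156 × 21) = √90.552 = 9.5159 m/s.
= 9.5159 ÷ 0.44704 = 21.286 mph.

Initial speed ≈ 21.3 mph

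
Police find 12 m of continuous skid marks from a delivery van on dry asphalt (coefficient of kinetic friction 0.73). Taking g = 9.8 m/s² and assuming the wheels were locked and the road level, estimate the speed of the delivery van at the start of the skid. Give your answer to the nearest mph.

Initial speed ≈ 29 mph

Deceleration a = μg = 0.73 × 9.8 = 7.154 m/s².
v = √(2a·d) = √(2 × 7.154 × 12) = √171.696 = 13.1033 m/s.
= 13.1033 ÷ 0.44704 = 29.311 mph.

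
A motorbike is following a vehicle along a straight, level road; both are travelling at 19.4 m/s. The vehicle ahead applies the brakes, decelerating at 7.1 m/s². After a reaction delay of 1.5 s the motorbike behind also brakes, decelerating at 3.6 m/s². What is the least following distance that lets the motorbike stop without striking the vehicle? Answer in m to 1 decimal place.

Minimum gap ≈ 54.9 m

Leader travels v²/(2a_L) = 376.360 / 14.200 = 26.504 m before stopping.
Follower covers v·t_r = 19.4000 × 1.5 = 29.100 m while reacting, then v²/(2a_F) = 376.360 / 7.200 = 52.272 m while braking, for a total of 29.100 + 52.272 = 81.372 m.
Since a_F ≤ a_L and the follower starts braking later, the follower is never slower than the leader, so the closest approach is when both have stopped.
Minimum gap = 81.372 − 26.504 = 54.868 m.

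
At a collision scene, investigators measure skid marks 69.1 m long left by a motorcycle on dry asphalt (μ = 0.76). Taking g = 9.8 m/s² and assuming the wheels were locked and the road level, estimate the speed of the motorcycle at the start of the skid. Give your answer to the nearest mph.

Initial speed ≈ 72 mph

Deceleration a = μg = 0.76 × 9.8 = 7.448 m/s².
v = √(2a·d) = √(2 × 7.448 × 69.1) = √1029.314 = 32.0829 m/s.
= 32.0829 ÷ 0.44704 = 71.767 mph.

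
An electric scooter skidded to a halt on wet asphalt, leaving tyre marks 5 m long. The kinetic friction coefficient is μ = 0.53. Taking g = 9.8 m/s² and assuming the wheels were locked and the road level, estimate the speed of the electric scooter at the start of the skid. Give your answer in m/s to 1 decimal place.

Initial speed ≈ 7.2 m/s

Deceleration a = μg = 0.53 × 9.8 = 5.194 m/s².
v = √(2a·d) = √(2 × 5.194 × 5) = √51.940 = 7.2069 m/s.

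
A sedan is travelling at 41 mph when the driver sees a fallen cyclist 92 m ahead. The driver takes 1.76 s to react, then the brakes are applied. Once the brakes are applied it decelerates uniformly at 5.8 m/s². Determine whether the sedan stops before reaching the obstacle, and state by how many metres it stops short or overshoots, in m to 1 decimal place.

41 mph × 0.44704 = 18.3286 m/s.
Reaction distance = 18.3286 × 1.76 = 32.258 m.
Braking distance = v²/(2a) = 335.938 / 11.600 = 28.960 m.
Total stopping distance = 32.258 + 28.960 = 61.218 m, vs 92 m available — it stops with 92 − 61.218 = 30.782 m to spare.

Yes — it stops 30.8 m short of the obstacle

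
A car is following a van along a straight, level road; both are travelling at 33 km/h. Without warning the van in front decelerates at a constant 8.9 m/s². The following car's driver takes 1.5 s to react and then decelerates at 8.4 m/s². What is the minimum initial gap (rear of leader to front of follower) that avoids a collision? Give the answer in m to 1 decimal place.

33 km/h ÷ 3.6 = 9.1667 m/s.
Leader travels v²/(2a_L) = 84.028 / 17.800 = 4.721 m before stopping.
Follower covers v·t_r = 9.1667 × 1.5 = 13.750 m while reacting, then v²/(2a_F) = 84.028 / 16.800 = 5.002 m while braking, for a total of 13.750 + 5.002 = 18.752 m.
Since a_F ≤ a_L and the follower starts braking later, the follower is never slower than the leader, so the closest approach is when both have stopped.
Minimum gap = 18.752 − 4.721 = 14.031 m.

Minimum gap ≈ 14.0 m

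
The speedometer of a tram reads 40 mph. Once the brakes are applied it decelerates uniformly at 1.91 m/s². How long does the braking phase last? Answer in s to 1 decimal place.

40 mph × 0.44704 = 17.8816 m/s.
Braking time = v/a = 17.8816 / 1.910 = 9.362 s.

Braking time ≈ 9.4 s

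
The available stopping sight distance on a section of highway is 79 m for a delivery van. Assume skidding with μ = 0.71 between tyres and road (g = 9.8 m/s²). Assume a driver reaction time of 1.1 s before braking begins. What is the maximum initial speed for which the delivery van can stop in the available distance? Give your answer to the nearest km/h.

Maximum speed ≈ 95 km/h

a = μg = 0.71 × 9.8 = 6.958 m/s².
Stopping distance: v·t_r + v²/(2a) = 79 with t_r = 1.1 s and a = 6.958 m/s².
So v² + 15.308 v − 1099.36 = 0.
Positive root: v = −a·t_r + √((a·t_r)² + 2a·d) = −7.654 + √(58.584 + 1099.36) = 26.3746 m/s.
26.3746 m/s × 3.6 = 94.949 km/h.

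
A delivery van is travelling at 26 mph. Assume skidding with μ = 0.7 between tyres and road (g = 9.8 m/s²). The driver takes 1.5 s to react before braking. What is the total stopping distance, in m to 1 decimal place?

Total stopping distance ≈ 27.3 m

26 mph × 0.44704 = 11.6230 m/s.
a = μg = 0.7 × 9.8 = 6.860 m/s².
Reaction distance = v·t_r = 11.6230 × 1.5 = 17.434 m.
Braking distance = v²/(2a) = 11.6230² / (2 × 6.860) = 135.094 / 13.720 = 9.847 m.
Total = 17.434 + 9.847 = 27.281 m.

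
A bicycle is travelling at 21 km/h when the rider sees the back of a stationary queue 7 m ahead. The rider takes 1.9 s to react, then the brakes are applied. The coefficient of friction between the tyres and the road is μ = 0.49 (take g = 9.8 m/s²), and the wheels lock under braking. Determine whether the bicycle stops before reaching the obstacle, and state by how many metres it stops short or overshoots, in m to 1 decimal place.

21 km/h ÷ 3.6 = 5.8333 m/s.
a = μg = 0.49 × 9.8 = 4.802 m/s².
Reaction distance = 5.8333 × 1.9 = 11.083 m.
Braking distance = v²/(2a) = 34.027 / 9.604 = 3.543 m.
Total stopping distance = 11.083 + 3.543 = 14.626 m, vs 7 m available — it cannot stop in time and overshoots by 14.626 − 7 = 7.626 m.

No — it overshoots by 7.6 m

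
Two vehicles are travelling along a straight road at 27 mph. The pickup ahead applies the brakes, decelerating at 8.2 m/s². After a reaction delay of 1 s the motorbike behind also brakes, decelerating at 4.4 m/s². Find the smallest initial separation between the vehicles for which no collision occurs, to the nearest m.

Minimum gap ≈ 20 m

27 mph × 0.44704 = 12.0701 m/s.
Leader travels v²/(2a_L) = 145.687 / 16.400 = 8.883 m before stopping.
Follower covers v·t_r = 12.0701 × 1 = 12.070 m while reacting, then v²/(2a_F) = 145.687 / 8.800 = 16.555 m while braking, for a total of 12.070 + 16.555 = 28.625 m.
Since a_F ≤ a_L and the follower starts braking later, the follower is never slower than the leader, so the closest approach is when both have stopped.
Minimum gap = 28.625 − 8.883 = 19.742 m.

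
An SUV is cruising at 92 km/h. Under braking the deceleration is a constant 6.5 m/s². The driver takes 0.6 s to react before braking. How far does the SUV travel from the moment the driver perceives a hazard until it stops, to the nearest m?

92 km/h ÷ 3.6 = 25.5556 m/s.
Reaction distance = v·t_r = 25.5556 × 0.6 = 15.333 m.
Braking distance = v²/(2a) = 25.5556² / (2 × 6.500) = 653.089 / 13.000 = 50.238 m.
Total = 15.333 + 50.238 = 65.571 m.

Total stopping distance ≈ 66 m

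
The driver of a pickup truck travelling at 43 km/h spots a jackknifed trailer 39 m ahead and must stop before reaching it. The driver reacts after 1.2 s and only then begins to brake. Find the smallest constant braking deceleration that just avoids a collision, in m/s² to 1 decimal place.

43 km/h ÷ 3.6 = 11.9444 m/s.
Distance covered during reaction = 11.9444 × 1.2 = 14.333 m.
Distance available for braking: 39 − 14.333 = 24.667 m.
v² = 2a·d ⇒ a = v²/(2d) = 11.9444² / (2 × 24.667) = 142.669 / 49.334 = 2.8919 m/s².

Required deceleration ≈ 2.9 m/s²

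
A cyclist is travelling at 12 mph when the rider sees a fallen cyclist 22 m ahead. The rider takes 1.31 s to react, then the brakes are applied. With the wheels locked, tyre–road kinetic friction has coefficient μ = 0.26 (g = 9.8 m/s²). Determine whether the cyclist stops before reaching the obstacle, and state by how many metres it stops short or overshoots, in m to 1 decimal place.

12 mph × 0.44704 = 5.3645 m/s.
a = μg = 0.26 × 9.8 = 2.548 m/s².
Reaction distance = 5.3645 × 1.31 = 7.027 m.
Braking distance = v²/(2a) = 28.778 / 5.096 = 5.647 m.
Total stopping distance = 7.027 + 5.647 = 12.674 m, vs 22 m available — it stops with 22 − 12.674 = 9.326 m to spare.

Yes — it stops 9.3 m short of the obstacle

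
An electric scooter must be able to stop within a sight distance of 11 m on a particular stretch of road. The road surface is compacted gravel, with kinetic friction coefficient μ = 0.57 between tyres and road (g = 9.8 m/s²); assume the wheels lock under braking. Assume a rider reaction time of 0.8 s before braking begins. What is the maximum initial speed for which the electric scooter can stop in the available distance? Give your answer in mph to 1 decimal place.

Maximum speed ≈ 16.7 mph

a = μg = 0.57 × 9.8 = 5.586 m/s².
Stopping distance: v·t_r + v²/(2a) = 11 with t_r = 0.8 s and a = 5.586 m/s².
So v² + 8.938 v − 122.89 = 0.
Positive root: v = −a·t_r + √((a·t_r)² + 2a·d) = −4.469 + √(19.972 + 122.89) = 7.4835 m/s.
7.4835 m/s ÷ 0.44704 = 16.740 mph.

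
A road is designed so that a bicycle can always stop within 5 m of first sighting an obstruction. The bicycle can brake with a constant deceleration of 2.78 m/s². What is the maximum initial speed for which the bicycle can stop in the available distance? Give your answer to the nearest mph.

v²/(2a) = d ⇒ v = √(2 × 2.780 × 5) = √27.80 = 5.2726 m/s.
5.2726 m/s ÷ 0.44704 = 11.794 mph.

Maximum speed ≈ 12 mph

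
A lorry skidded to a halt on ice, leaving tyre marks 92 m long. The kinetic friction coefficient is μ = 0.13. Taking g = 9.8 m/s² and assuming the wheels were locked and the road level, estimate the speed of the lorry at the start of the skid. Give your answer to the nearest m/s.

Initial speed ≈ 15 m/s

Deceleration a = μg = 0.13 × 9.8 = 1.274 m/s².
v = √(2a·d) = √(2 × 1.274 × 92) = √234.416 = 15.3106 m/s.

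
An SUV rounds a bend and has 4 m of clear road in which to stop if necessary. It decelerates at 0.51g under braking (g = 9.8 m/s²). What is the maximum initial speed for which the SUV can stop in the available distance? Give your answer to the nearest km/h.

a = 0.51 × 9.8 = 4.998 m/s².
v²/(2a) = d ⇒ v = √(2 × 4.998 × 4) = √39.98 = 6.3230 m/s.
6.3230 m/s × 3.6 = 22.763 km/h.

Maximum speed ≈ 23 km/h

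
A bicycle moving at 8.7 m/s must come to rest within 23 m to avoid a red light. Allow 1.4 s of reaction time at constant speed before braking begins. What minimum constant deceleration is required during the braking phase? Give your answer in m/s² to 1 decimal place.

Distance covered during reaction = 8.7000 × 1.4 = 12.180 m.
Distance available for braking: 23 − 12.180 = 10.820 m.
v² = 2a·d ⇒ a = v²/(2d) = 8.7000² / (2 × 10.820) = 75.690 / 21.640 = 3.4977 m/s².

Required deceleration ≈ 3.5 m/s²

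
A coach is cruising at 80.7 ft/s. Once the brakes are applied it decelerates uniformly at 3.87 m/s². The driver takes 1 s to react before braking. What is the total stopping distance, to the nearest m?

Total stopping distance ≈ 103 m

80.7 ft/s × 0.3048 = 24.5974 m/s.
Reaction distance = v·t_r = 24.5974 × 1 = 24.597 m.
Braking distance = v²/(2a) = 24.5974² / (2 × 3.870) = 605.032 / 7.740 = 78.170 m.
Total = 24.597 + 78.170 = 102.767 m.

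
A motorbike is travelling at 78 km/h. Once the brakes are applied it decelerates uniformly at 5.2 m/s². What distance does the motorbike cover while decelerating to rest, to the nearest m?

Braking distance ≈ 45 m

78 km/h ÷ 3.6 = 21.6667 m/s.
Braking distance = v²/(2a) = 21.6667² / (2 × 5.200) = 469.446 / 10.400 = 45.139 m.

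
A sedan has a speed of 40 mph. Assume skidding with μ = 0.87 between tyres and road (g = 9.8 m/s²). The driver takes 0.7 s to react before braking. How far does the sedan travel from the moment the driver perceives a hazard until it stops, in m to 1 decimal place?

Total stopping distance ≈ 31.3 m

40 mph × 0.44704 = 17.8816 m/s.
a = μg = 0.87 × 9.8 = 8.526 m/s².
Reaction distance = v·t_r = 17.8816 × 0.7 = 12.517 m.
Braking distance = v²/(2a) = 17.8816² / (2 × 8.526) = 319.752 / 17.052 = 18.752 m.
Total = 12.517 + 18.752 = 31.269 m.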